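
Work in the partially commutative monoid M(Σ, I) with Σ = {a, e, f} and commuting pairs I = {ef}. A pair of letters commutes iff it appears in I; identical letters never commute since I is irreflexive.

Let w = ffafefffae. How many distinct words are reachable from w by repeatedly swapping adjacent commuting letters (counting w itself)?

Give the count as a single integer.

5

drop 0:f onto floor
drop 1:f onto {0:f}
drop 2:a onto {1:f}
drop 3:f onto {2:a}
drop 4:e onto {2:a}
drop 5:f onto {3:f}
drop 6:f onto {5:f}
drop 7:f onto {6:f}
drop 8:a onto {4:e, 7:f}
drop 9:e onto {8:a}
ground layer = {0:f}
drop-orders for the pieces not yet dropped (sum over which currently-grounded one goes next):
  1 to go: {9} 1
  2 to go: {8,9} 1
  3 to go: {4,8,9} 1  {7,8,9} 1
  4 to go: {4,7,8,9} 2  {6,7,8,9} 1
  5 to go: {4,6,7,8,9} 3  {5,6,7,8,9} 1
  6 to go: {3,5,6,7,8,9} 1  {4,5,6,7,8,9} 4
  7 to go: {3,4,5,6,7,8,9} 5
  8 to go: {2,3,4,5,6,7,8,9} 5
  if 0:f drops first: 5 orders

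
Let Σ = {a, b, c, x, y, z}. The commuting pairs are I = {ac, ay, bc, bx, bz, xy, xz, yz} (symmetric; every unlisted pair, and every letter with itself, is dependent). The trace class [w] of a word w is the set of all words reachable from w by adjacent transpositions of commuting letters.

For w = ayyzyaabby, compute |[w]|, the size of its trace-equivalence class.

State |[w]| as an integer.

0(a) covers ∅
1(y) covers ∅
2(y) covers 1:y
3(z) covers 0:a
4(y) covers 2:y
5(a) covers 3:z
6(a) covers 5:a
7(b) covers 4:y, 6:a
8(b) covers 7:b
9(y) covers 8:b
floor of heap: 0:a, 1:y
completions by unplaced set U, small U first (add the entries for U minus each lowest piece of U):
  |U|=1: {9}:1
  |U|=2: {8,9}:1
  |U|=3: {7,8,9}:1
  |U|=4: {4,7,8,9}:1  {6,7,8,9}:1
  |U|=5: {2,4,7,8,9}:1  {4,6,7,8,9}:2  {5,6,7,8,9}:1
  |U|=6: {1,2,4,7,8,9}:1  {2,4,6,7,8,9}:3  {3,5,6,7,8,9}:1  {4,5,6,7,8,9}:3
  |U|=7: {0,3,5,6,7,8,9}:1  {1,2,4,6,7,8,9}:4  {2,4,5,6,7,8,9}:6  {3,4,5,6,7,8,9}:4
  |U|=8: {0,3,4,5,6,7,8,9}:5  {1,2,4,5,6,7,8,9}:10  {2,3,4,5,6,7,8,9}:10
  start at 0(a): 20
  start at 1(y): 15
sum over floor = 35

35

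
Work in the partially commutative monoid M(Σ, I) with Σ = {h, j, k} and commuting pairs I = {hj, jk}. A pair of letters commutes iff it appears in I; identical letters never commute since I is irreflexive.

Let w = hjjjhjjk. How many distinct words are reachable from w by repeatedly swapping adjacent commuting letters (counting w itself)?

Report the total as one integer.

56

piece 0:h — minimal
piece 1:j — minimal
piece 2:j rests on {1:j}
piece 3:j rests on {2:j}
piece 4:h rests on {0:h}
piece 5:j rests on {3:j}
piece 6:j rests on {5:j}
piece 7:k rests on {4:h}
minimal pieces: {0:h, 1:j}
ways to finish when only these pieces remain (= sum over removing one remaining piece with nothing left below it):
  1 left: {6}→1  {7}→1
  2 left: {4,7}→1  {5,6}→1  {6,7}→2
  3 left: {0,4,7}→1  {3,5,6}→1  {4,6,7}→3  {5,6,7}→3
  4 left: {0,4,6,7}→4  {2,3,5,6}→1  {3,5,6,7}→4  {4,5,6,7}→6
  5 left: {0,4,5,6,7}→10  {1,2,3,5,6}→1  {2,3,5,6,7}→5  {3,4,5,6,7}→10
  6 left: {0,3,4,5,6,7}→20  {1,2,3,5,6,7}→6  {2,3,4,5,6,7}→15
  placing 0:h first → 21 extensions
  placing 1:j first → 35 extensions
total linear extensions = 56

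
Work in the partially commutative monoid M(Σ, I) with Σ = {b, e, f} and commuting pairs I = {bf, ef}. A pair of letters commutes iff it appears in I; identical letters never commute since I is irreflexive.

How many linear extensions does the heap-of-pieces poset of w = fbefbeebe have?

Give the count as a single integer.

piece 0:f — minimal
piece 1:b — minimal
piece 2:e rests on {1:b}
piece 3:f rests on {0:f}
piece 4:b rests on {2:e}
piece 5:e rests on {4:b}
piece 6:e rests on {5:e}
piece 7:b rests on {6:e}
piece 8:e rests on {7:b}
minimal pieces: {0:f, 1:b}
ways to finish when only these pieces remain (= sum over removing one remaining piece with nothing left below it):
  1 left: {3}→1  {8}→1
  2 left: {0,3}→1  {3,8}→2  {7,8}→1
  3 left: {0,3,8}→3  {3,7,8}→3  {6,7,8}→1
  4 left: {0,3,7,8}→6  {3,6,7,8}→4  {5,6,7,8}→1
  5 left: {0,3,6,7,8}→10  {3,5,6,7,8}→5  {4,5,6,7,8}→1
  6 left: {0,3,5,6,7,8}→15  {2,4,5,6,7,8}→1  {3,4,5,6,7,8}→6
  7 left: {0,3,4,5,6,7,8}→21  {1,2,4,5,6,7,8}→1  {2,3,4,5,6,7,8}→7
  placing 0:f first → 8 extensions
  placing 1:b first → 28 extensions
total linear extensions = 36

36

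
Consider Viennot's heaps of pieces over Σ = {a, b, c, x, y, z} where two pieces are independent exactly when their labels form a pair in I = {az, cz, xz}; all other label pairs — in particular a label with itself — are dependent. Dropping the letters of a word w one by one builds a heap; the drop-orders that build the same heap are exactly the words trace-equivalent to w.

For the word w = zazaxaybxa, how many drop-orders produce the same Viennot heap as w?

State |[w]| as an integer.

#0=z has no predecessor
#1=a has no predecessor
#2=z depends on [0:z]
#3=a depends on [1:a]
#4=x depends on [3:a]
#5=a depends on [4:x]
#6=y depends on [2:z, 5:a]
#7=b depends on [6:y]
#8=x depends on [7:b]
#9=a depends on [8:x]
sources: [0:z, 1:a]
N(rest) = Σ N(rest − s) over sources s of rest; N(one piece) = 1:
  size 1 → [9]=1
  size 2 → [8,9]=1
  size 3 → [7,8,9]=1
  size 4 → [6,7,8,9]=1
  size 5 → [2,6,7,8,9]=1  [5,6,7,8,9]=1
  size 6 → [0,2,6,7,8,9]=1  [2,5,6,7,8,9]=2  [4,5,6,7,8,9]=1
  size 7 → [0,2,5,6,7,8,9]=3  [2,4,5,6,7,8,9]=3  [3,4,5,6,7,8,9]=1
  size 8 → [0,2,4,5,6,7,8,9]=6  [1,3,4,5,6,7,8,9]=1  [2,3,4,5,6,7,8,9]=4
  first=0(z) contributes 5
  first=1(a) contributes 10
|[w]| = 15

15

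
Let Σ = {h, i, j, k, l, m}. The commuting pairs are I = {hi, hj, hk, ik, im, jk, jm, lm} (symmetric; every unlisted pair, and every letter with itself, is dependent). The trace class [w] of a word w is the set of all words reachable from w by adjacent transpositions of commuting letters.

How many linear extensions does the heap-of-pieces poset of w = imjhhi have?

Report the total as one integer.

drop 0:i onto floor
drop 1:m onto floor
drop 2:j onto {0:i}
drop 3:h onto {1:m}
drop 4:h onto {3:h}
drop 5:i onto {2:j}
ground layer = {0:i, 1:m}
drop-orders for the pieces not yet dropped (sum over which currently-grounded one goes next):
  1 to go: {4} 1  {5} 1
  2 to go: {2,5} 1  {3,4} 1  {4,5} 2
  3 to go: {0,2,5} 1  {1,3,4} 1  {2,4,5} 3  {3,4,5} 3
  4 to go: {0,2,4,5} 4  {1,3,4,5} 4  {2,3,4,5} 6
  if 0:i drops first: 10 orders
  if 1:m drops first: 10 orders
heap linearizations: 20

20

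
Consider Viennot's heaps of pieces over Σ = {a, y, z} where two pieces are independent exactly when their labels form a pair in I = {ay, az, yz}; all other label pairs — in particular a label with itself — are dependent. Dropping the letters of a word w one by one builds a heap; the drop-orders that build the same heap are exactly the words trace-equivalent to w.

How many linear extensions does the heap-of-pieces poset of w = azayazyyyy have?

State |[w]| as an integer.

2520

#0=a has no predecessor
#1=z has no predecessor
#2=a depends on [0:a]
#3=y has no predecessor
#4=a depends on [2:a]
#5=z depends on [1:z]
#6=y depends on [3:y]
#7=y depends on [6:y]
#8=y depends on [7:y]
#9=y depends on [8:y]
sources: [0:a, 1:z, 3:y]
N(rest) = Σ N(rest − s) over sources s of rest; N(one piece) = 1:
  size 1 → [4]=1  [5]=1  [9]=1
  size 2 → [1,5]=1  [2,4]=1  [4,5]=2  [4,9]=2  [5,9]=2  [8,9]=1
  size 3 → [0,2,4]=1  [1,4,5]=3  [1,5,9]=3  [2,4,5]=3  [2,4,9]=3  [4,5,9]=6  [4,8,9]=3  [5,8,9]=3  [7,8,9]=1
  size 4 → [0,2,4,5]=4  [0,2,4,9]=4  [1,2,4,5]=6  [1,4,5,9]=12  [1,5,8,9]=6  [2,4,5,9]=12  [2,4,8,9]=6  [4,5,8,9]=12  [4,7,8,9]=4  [5,7,8,9]=4  [6,7,8,9]=1
  size 5 → [0,1,2,4,5]=10  [0,2,4,5,9]=20  [0,2,4,8,9]=10  [1,2,4,5,9]=30  [1,4,5,8,9]=30  [1,5,7,8,9]=10  [2,4,5,8,9]=30  [2,4,7,8,9]=10  [3,6,7,8,9]=1  [4,5,7,8,9]=20  [4,6,7,8,9]=5  [5,6,7,8,9]=5
  size 6 → [0,1,2,4,5,9]=60  [0,2,4,5,8,9]=60  [0,2,4,7,8,9]=20  [1,2,4,5,8,9]=90  [1,4,5,7,8,9]=60  [1,5,6,7,8,9]=15  [2,4,5,7,8,9]=60  [2,4,6,7,8,9]=15  [3,4,6,7,8,9]=6  [3,5,6,7,8,9]=6  [4,5,6,7,8,9]=30
  size 7 → [0,1,2,4,5,8,9]=210  [0,2,4,5,7,8,9]=140  [0,2,4,6,7,8,9]=35  [1,2,4,5,7,8,9]=210  [1,3,5,6,7,8,9]=21  [1,4,5,6,7,8,9]=105  [2,3,4,6,7,8,9]=21  [2,4,5,6,7,8,9]=105  [3,4,5,6,7,8,9]=42
  size 8 → [0,1,2,4,5,7,8,9]=560  [0,2,3,4,6,7,8,9]=56  [0,2,4,5,6,7,8,9]=280  [1,2,4,5,6,7,8,9]=420  [1,3,4,5,6,7,8,9]=168  [2,3,4,5,6,7,8,9]=168
  first=0(a) contributes 756
  first=1(z) contributes 504
  first=3(y) contributes 1260
|[w]| = 2520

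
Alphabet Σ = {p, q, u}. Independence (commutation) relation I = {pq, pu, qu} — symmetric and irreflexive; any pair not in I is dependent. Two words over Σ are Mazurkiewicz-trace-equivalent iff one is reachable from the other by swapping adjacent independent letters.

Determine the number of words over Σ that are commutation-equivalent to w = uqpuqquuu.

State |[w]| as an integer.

#0=u has no predecessor
#1=q has no predecessor
#2=p has no predecessor
#3=u depends on [0:u]
#4=q depends on [1:q]
#5=q depends on [4:q]
#6=u depends on [3:u]
#7=u depends on [6:u]
#8=u depends on [7:u]
sources: [0:u, 1:q, 2:p]
N(rest) = Σ N(rest − s) over sources s of rest; N(one piece) = 1:
  size 1 → [2]=1  [5]=1  [8]=1
  size 2 → [2,5]=2  [2,8]=2  [4,5]=1  [5,8]=2  [7,8]=1
  size 3 → [1,4,5]=1  [2,4,5]=3  [2,5,8]=6  [2,7,8]=3  [4,5,8]=3  [5,7,8]=3  [6,7,8]=1
  size 4 → [1,2,4,5]=4  [1,4,5,8]=4  [2,4,5,8]=12  [2,5,7,8]=12  [2,6,7,8]=4  [3,6,7,8]=1  [4,5,7,8]=6  [5,6,7,8]=4
  size 5 → [0,3,6,7,8]=1  [1,2,4,5,8]=20  [1,4,5,7,8]=10  [2,3,6,7,8]=5  [2,4,5,7,8]=30  [2,5,6,7,8]=20  [3,5,6,7,8]=5  [4,5,6,7,8]=10
  size 6 → [0,2,3,6,7,8]=6  [0,3,5,6,7,8]=6  [1,2,4,5,7,8]=60  [1,4,5,6,7,8]=20  [2,3,5,6,7,8]=30  [2,4,5,6,7,8]=60  [3,4,5,6,7,8]=15
  size 7 → [0,2,3,5,6,7,8]=42  [0,3,4,5,6,7,8]=21  [1,2,4,5,6,7,8]=140  [1,3,4,5,6,7,8]=35  [2,3,4,5,6,7,8]=105
  first=0(u) contributes 280
  first=1(q) contributes 168
  first=2(p) contributes 56
|[w]| = 504

504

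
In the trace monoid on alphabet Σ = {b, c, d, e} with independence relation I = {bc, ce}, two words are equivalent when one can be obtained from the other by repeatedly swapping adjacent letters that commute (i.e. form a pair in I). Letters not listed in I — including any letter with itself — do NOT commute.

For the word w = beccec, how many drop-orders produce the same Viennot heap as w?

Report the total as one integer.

0(b) covers ∅
1(e) covers 0:b
2(c) covers ∅
3(c) covers 2:c
4(e) covers 1:e
5(c) covers 3:c
floor of heap: 0:b, 2:c
completions by unplaced set U, small U first (add the entries for U minus each lowest piece of U):
  |U|=1: {4}:1  {5}:1
  |U|=2: {1,4}:1  {3,5}:1  {4,5}:2
  |U|=3: {0,1,4}:1  {1,4,5}:3  {2,3,5}:1  {3,4,5}:3
  |U|=4: {0,1,4,5}:4  {1,3,4,5}:6  {2,3,4,5}:4
  start at 0(b): 10
  start at 2(c): 10
sum over floor = 20

20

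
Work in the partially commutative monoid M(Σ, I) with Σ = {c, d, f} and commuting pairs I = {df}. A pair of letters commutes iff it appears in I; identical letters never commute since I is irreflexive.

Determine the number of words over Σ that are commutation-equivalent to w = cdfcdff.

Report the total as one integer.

6

0(c) covers ∅
1(d) covers 0:c
2(f) covers 0:c
3(c) covers 1:d, 2:f
4(d) covers 3:c
5(f) covers 3:c
6(f) covers 5:f
floor of heap: 0:c
completions by unplaced set U, small U first (add the entries for U minus each lowest piece of U):
  |U|=1: {4}:1  {6}:1
  |U|=2: {4,6}:2  {5,6}:1
  |U|=3: {4,5,6}:3
  |U|=4: {3,4,5,6}:3
  |U|=5: {1,3,4,5,6}:3  {2,3,4,5,6}:3
  start at 0(c): 6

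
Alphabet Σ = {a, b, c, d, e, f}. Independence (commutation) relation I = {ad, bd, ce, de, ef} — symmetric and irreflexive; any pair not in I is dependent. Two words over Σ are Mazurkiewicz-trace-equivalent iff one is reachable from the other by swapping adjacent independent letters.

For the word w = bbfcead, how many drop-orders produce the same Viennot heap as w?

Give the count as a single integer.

#0=b has no predecessor
#1=b depends on [0:b]
#2=f depends on [1:b]
#3=c depends on [2:f]
#4=e depends on [1:b]
#5=a depends on [3:c, 4:e]
#6=d depends on [3:c]
sources: [0:b]
N(rest) = Σ N(rest − s) over sources s of rest; N(one piece) = 1:
  size 1 → [5]=1  [6]=1
  size 2 → [4,5]=1  [5,6]=2
  size 3 → [3,5,6]=2  [4,5,6]=3
  size 4 → [2,3,5,6]=2  [3,4,5,6]=5
  size 5 → [2,3,4,5,6]=7
  first=0(b) contributes 7

7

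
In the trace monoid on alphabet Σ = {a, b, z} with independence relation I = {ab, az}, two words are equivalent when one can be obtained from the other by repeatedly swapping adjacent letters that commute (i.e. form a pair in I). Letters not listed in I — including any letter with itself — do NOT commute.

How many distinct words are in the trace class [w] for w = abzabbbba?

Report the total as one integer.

84

#0=a has no predecessor
#1=b has no predecessor
#2=z depends on [1:b]
#3=a depends on [0:a]
#4=b depends on [2:z]
#5=b depends on [4:b]
#6=b depends on [5:b]
#7=b depends on [6:b]
#8=a depends on [3:a]
sources: [0:a, 1:b]
N(rest) = Σ N(rest − s) over sources s of rest; N(one piece) = 1:
  size 1 → [7]=1  [8]=1
  size 2 → [3,8]=1  [6,7]=1  [7,8]=2
  size 3 → [0,3,8]=1  [3,7,8]=3  [5,6,7]=1  [6,7,8]=3
  size 4 → [0,3,7,8]=4  [3,6,7,8]=6  [4,5,6,7]=1  [5,6,7,8]=4
  size 5 → [0,3,6,7,8]=10  [2,4,5,6,7]=1  [3,5,6,7,8]=10  [4,5,6,7,8]=5
  size 6 → [0,3,5,6,7,8]=20  [1,2,4,5,6,7]=1  [2,4,5,6,7,8]=6  [3,4,5,6,7,8]=15
  size 7 → [0,3,4,5,6,7,8]=35  [1,2,4,5,6,7,8]=7  [2,3,4,5,6,7,8]=21
  first=0(a) contributes 28
  first=1(b) contributes 56
|[w]| = 84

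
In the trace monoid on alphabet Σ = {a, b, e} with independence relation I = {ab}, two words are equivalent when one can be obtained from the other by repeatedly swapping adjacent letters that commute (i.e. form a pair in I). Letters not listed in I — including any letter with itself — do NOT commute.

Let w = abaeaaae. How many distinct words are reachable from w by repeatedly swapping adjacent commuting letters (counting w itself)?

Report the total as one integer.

3

0(a) covers ∅
1(b) covers ∅
2(a) covers 0:a
3(e) covers 1:b, 2:a
4(a) covers 3:e
5(a) covers 4:a
6(a) covers 5:a
7(e) covers 6:a
floor of heap: 0:a, 1:b
completions by unplaced set U, small U first (add the entries for U minus each lowest piece of U):
  |U|=1: {7}:1
  |U|=2: {6,7}:1
  |U|=3: {5,6,7}:1
  |U|=4: {4,5,6,7}:1
  |U|=5: {3,4,5,6,7}:1
  |U|=6: {1,3,4,5,6,7}:1  {2,3,4,5,6,7}:1
  start at 0(a): 2
  start at 1(b): 1
sum over floor = 3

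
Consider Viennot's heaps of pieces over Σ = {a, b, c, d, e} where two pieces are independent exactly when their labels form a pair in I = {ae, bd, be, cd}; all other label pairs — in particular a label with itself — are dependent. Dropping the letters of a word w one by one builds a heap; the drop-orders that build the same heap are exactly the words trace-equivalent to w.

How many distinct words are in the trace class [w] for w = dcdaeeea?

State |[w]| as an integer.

30

drop 0:d onto floor
drop 1:c onto floor
drop 2:d onto {0:d}
drop 3:a onto {1:c, 2:d}
drop 4:e onto {1:c, 2:d}
drop 5:e onto {4:e}
drop 6:e onto {5:e}
drop 7:a onto {3:a}
ground layer = {0:d, 1:c}
drop-orders for the pieces not yet dropped (sum over which currently-grounded one goes next):
  1 to go: {6} 1  {7} 1
  2 to go: {3,7} 1  {5,6} 1  {6,7} 2
  3 to go: {3,6,7} 3  {4,5,6} 1  {5,6,7} 3
  4 to go: {3,5,6,7} 6  {4,5,6,7} 4
  5 to go: {3,4,5,6,7} 10
  6 to go: {1,3,4,5,6,7} 10  {2,3,4,5,6,7} 10
  if 0:d drops first: 20 orders
  if 1:c drops first: 10 orders
heap linearizations: 30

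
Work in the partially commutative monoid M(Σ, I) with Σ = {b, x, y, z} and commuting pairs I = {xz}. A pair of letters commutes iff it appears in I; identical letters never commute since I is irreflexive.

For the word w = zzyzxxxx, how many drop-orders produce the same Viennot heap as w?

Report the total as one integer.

5

0(z) covers ∅
1(z) covers 0:z
2(y) covers 1:z
3(z) covers 2:y
4(x) covers 2:y
5(x) covers 4:x
6(x) covers 5:x
7(x) covers 6:x
floor of heap: 0:z
completions by unplaced set U, small U first (add the entries for U minus each lowest piece of U):
  |U|=1: {3}:1  {7}:1
  |U|=2: {3,7}:2  {6,7}:1
  |U|=3: {3,6,7}:3  {5,6,7}:1
  |U|=4: {3,5,6,7}:4  {4,5,6,7}:1
  |U|=5: {3,4,5,6,7}:5
  |U|=6: {2,3,4,5,6,7}:5
  start at 0(z): 5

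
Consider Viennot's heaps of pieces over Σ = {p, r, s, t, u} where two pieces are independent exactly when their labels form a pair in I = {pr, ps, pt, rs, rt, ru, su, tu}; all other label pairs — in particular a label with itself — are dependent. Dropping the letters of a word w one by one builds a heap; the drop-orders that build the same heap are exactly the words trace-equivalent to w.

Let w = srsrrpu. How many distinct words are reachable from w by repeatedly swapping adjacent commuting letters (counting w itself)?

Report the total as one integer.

0(s) covers ∅
1(r) covers ∅
2(s) covers 0:s
3(r) covers 1:r
4(r) covers 3:r
5(p) covers ∅
6(u) covers 5:p
floor of heap: 0:s, 1:r, 5:p
completions by unplaced set U, small U first (add the entries for U minus each lowest piece of U):
  |U|=1: {2}:1  {4}:1  {6}:1
  |U|=2: {0,2}:1  {2,4}:2  {2,6}:2  {3,4}:1  {4,6}:2  {5,6}:1
  |U|=3: {0,2,4}:3  {0,2,6}:3  {1,3,4}:1  {2,3,4}:3  {2,4,6}:6  {2,5,6}:3  {3,4,6}:3  {4,5,6}:3
  |U|=4: {0,2,3,4}:6  {0,2,4,6}:12  {0,2,5,6}:6  {1,2,3,4}:4  {1,3,4,6}:4  {2,3,4,6}:12  {2,4,5,6}:12  {3,4,5,6}:6
  |U|=5: {0,1,2,3,4}:10  {0,2,3,4,6}:30  {0,2,4,5,6}:30  {1,2,3,4,6}:20  {1,3,4,5,6}:10  {2,3,4,5,6}:30
  start at 0(s): 60
  start at 1(r): 90
  start at 5(p): 60
sum over floor = 210

210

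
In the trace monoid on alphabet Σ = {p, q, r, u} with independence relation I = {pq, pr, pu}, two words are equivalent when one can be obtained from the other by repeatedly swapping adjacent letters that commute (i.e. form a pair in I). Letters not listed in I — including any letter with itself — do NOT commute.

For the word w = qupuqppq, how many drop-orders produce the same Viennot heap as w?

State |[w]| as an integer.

piece 0:q — minimal
piece 1:u rests on {0:q}
piece 2:p — minimal
piece 3:u rests on {1:u}
piece 4:q rests on {3:u}
piece 5:p rests on {2:p}
piece 6:p rests on {5:p}
piece 7:q rests on {4:q}
minimal pieces: {0:q, 2:p}
ways to finish when only these pieces remain (= sum over removing one remaining piece with nothing left below it):
  1 left: {6}→1  {7}→1
  2 left: {4,7}→1  {5,6}→1  {6,7}→2
  3 left: {2,5,6}→1  {3,4,7}→1  {4,6,7}→3  {5,6,7}→3
  4 left: {1,3,4,7}→1  {2,5,6,7}→4  {3,4,6,7}→4  {4,5,6,7}→6
  5 left: {0,1,3,4,7}→1  {1,3,4,6,7}→5  {2,4,5,6,7}→10  {3,4,5,6,7}→10
  6 left: {0,1,3,4,6,7}→6  {1,3,4,5,6,7}→15  {2,3,4,5,6,7}→20
  placing 0:q first → 35 extensions
  placing 2:p first → 21 extensions
total linear extensions = 56

56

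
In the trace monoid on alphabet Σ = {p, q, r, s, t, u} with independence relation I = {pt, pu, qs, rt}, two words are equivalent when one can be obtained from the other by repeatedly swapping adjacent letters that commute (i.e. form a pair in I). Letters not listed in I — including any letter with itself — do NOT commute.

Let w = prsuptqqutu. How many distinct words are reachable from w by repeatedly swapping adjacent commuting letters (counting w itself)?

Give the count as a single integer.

3

drop 0:p onto floor
drop 1:r onto {0:p}
drop 2:s onto {1:r}
drop 3:u onto {2:s}
drop 4:p onto {2:s}
drop 5:t onto {3:u}
drop 6:q onto {4:p, 5:t}
drop 7:q onto {6:q}
drop 8:u onto {7:q}
drop 9:t onto {8:u}
drop 10:u onto {9:t}
ground layer = {0:p}
drop-orders for the pieces not yet dropped (sum over which currently-grounded one goes next):
  1 to go: {10} 1
  2 to go: {9,10} 1
  3 to go: {8,9,10} 1
  4 to go: {7,8,9,10} 1
  5 to go: {6,7,8,9,10} 1
  6 to go: {4,6,7,8,9,10} 1  {5,6,7,8,9,10} 1
  7 to go: {3,5,6,7,8,9,10} 1  {4,5,6,7,8,9,10} 2
  8 to go: {3,4,5,6,7,8,9,10} 3
  9 to go: {2,3,4,5,6,7,8,9,10} 3
  if 0:p drops first: 3 orders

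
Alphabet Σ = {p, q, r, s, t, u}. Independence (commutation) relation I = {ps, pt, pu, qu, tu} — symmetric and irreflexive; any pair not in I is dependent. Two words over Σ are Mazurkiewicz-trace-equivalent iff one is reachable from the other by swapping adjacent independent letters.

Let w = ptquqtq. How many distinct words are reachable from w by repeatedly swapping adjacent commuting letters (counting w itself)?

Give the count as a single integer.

0(p) covers ∅
1(t) covers ∅
2(q) covers 0:p, 1:t
3(u) covers ∅
4(q) covers 2:q
5(t) covers 4:q
6(q) covers 5:t
floor of heap: 0:p, 1:t, 3:u
completions by unplaced set U, small U first (add the entries for U minus each lowest piece of U):
  |U|=1: {3}:1  {6}:1
  |U|=2: {3,6}:2  {5,6}:1
  |U|=3: {3,5,6}:3  {4,5,6}:1
  |U|=4: {2,4,5,6}:1  {3,4,5,6}:4
  |U|=5: {0,2,4,5,6}:1  {1,2,4,5,6}:1  {2,3,4,5,6}:5
  start at 0(p): 6
  start at 1(t): 6
  start at 3(u): 2
sum over floor = 14

14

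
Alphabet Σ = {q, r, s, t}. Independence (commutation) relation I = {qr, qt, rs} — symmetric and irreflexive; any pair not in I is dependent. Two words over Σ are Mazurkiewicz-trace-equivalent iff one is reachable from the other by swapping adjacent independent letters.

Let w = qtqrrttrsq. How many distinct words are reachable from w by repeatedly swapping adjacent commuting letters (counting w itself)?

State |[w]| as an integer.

70

piece 0:q — minimal
piece 1:t — minimal
piece 2:q rests on {0:q}
piece 3:r rests on {1:t}
piece 4:r rests on {3:r}
piece 5:t rests on {4:r}
piece 6:t rests on {5:t}
piece 7:r rests on {6:t}
piece 8:s rests on {2:q, 6:t}
piece 9:q rests on {8:s}
minimal pieces: {0:q, 1:t}
ways to finish when only these pieces remain (= sum over removing one remaining piece with nothing left below it):
  1 left: {7}→1  {9}→1
  2 left: {7,9}→2  {8,9}→1
  3 left: {2,8,9}→1  {7,8,9}→3
  4 left: {0,2,8,9}→1  {2,7,8,9}→4  {6,7,8,9}→3
  5 left: {0,2,7,8,9}→5  {2,6,7,8,9}→7  {5,6,7,8,9}→3
  6 left: {0,2,6,7,8,9}→12  {2,5,6,7,8,9}→10  {4,5,6,7,8,9}→3
  7 left: {0,2,5,6,7,8,9}→22  {2,4,5,6,7,8,9}→13  {3,4,5,6,7,8,9}→3
  8 left: {0,2,4,5,6,7,8,9}→35  {1,3,4,5,6,7,8,9}→3  {2,3,4,5,6,7,8,9}→16
  placing 0:q first → 19 extensions
  placing 1:t first → 51 extensions
total linear extensions = 70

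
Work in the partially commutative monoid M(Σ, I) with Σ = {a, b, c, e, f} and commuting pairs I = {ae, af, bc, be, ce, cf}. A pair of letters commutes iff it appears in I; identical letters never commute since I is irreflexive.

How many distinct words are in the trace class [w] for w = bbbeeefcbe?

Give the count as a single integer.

piece 0:b — minimal
piece 1:b rests on {0:b}
piece 2:b rests on {1:b}
piece 3:e — minimal
piece 4:e rests on {3:e}
piece 5:e rests on {4:e}
piece 6:f rests on {2:b, 5:e}
piece 7:c — minimal
piece 8:b rests on {6:f}
piece 9:e rests on {6:f}
minimal pieces: {0:b, 3:e, 7:c}
ways to finish when only these pieces remain (= sum over removing one remaining piece with nothing left below it):
  1 left: {7}→1  {8}→1  {9}→1
  2 left: {7,8}→2  {7,9}→2  {8,9}→2
  3 left: {6,8,9}→2  {7,8,9}→6
  4 left: {2,6,8,9}→2  {5,6,8,9}→2  {6,7,8,9}→8
  5 left: {1,2,6,8,9}→2  {2,5,6,8,9}→4  {2,6,7,8,9}→10  {4,5,6,8,9}→2  {5,6,7,8,9}→10
  6 left: {0,1,2,6,8,9}→2  {1,2,5,6,8,9}→6  {1,2,6,7,8,9}→12  {2,4,5,6,8,9}→6  {2,5,6,7,8,9}→24  {3,4,5,6,8,9}→2  {4,5,6,7,8,9}→12
  7 left: {0,1,2,5,6,8,9}→8  {0,1,2,6,7,8,9}→14  {1,2,4,5,6,8,9}→12  {1,2,5,6,7,8,9}→42  {2,3,4,5,6,8,9}→8  {2,4,5,6,7,8,9}→42  {3,4,5,6,7,8,9}→14
  8 left: {0,1,2,4,5,6,8,9}→20  {0,1,2,5,6,7,8,9}→64  {1,2,3,4,5,6,8,9}→20  {1,2,4,5,6,7,8,9}→96  {2,3,4,5,6,7,8,9}→64
  placing 0:b first → 180 extensions
  placing 3:e first → 180 extensions
  placing 7:c first → 40 extensions
total linear extensions = 400

400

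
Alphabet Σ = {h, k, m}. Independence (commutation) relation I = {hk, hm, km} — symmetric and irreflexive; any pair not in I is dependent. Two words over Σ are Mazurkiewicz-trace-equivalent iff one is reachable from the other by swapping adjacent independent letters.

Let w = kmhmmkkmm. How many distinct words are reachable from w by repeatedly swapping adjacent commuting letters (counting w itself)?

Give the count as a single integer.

504

#0=k has no predecessor
#1=m has no predecessor
#2=h has no predecessor
#3=m depends on [1:m]
#4=m depends on [3:m]
#5=k depends on [0:k]
#6=k depends on [5:k]
#7=m depends on [4:m]
#8=m depends on [7:m]
sources: [0:k, 1:m, 2:h]
N(rest) = Σ N(rest − s) over sources s of rest; N(one piece) = 1:
  size 1 → [2]=1  [6]=1  [8]=1
  size 2 → [2,6]=2  [2,8]=2  [5,6]=1  [6,8]=2  [7,8]=1
  size 3 → [0,5,6]=1  [2,5,6]=3  [2,6,8]=6  [2,7,8]=3  [4,7,8]=1  [5,6,8]=3  [6,7,8]=3
  size 4 → [0,2,5,6]=4  [0,5,6,8]=4  [2,4,7,8]=4  [2,5,6,8]=12  [2,6,7,8]=12  [3,4,7,8]=1  [4,6,7,8]=4  [5,6,7,8]=6
  size 5 → [0,2,5,6,8]=20  [0,5,6,7,8]=10  [1,3,4,7,8]=1  [2,3,4,7,8]=5  [2,4,6,7,8]=20  [2,5,6,7,8]=30  [3,4,6,7,8]=5  [4,5,6,7,8]=10
  size 6 → [0,2,5,6,7,8]=60  [0,4,5,6,7,8]=20  [1,2,3,4,7,8]=6  [1,3,4,6,7,8]=6  [2,3,4,6,7,8]=30  [2,4,5,6,7,8]=60  [3,4,5,6,7,8]=15
  size 7 → [0,2,4,5,6,7,8]=140  [0,3,4,5,6,7,8]=35  [1,2,3,4,6,7,8]=42  [1,3,4,5,6,7,8]=21  [2,3,4,5,6,7,8]=105
  first=0(k) contributes 168
  first=1(m) contributes 280
  first=2(h) contributes 56
|[w]| = 504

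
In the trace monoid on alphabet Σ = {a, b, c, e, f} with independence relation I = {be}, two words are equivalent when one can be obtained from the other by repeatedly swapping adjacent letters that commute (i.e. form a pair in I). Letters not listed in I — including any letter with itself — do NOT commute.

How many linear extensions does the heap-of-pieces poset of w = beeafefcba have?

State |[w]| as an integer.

3

drop 0:b onto floor
drop 1:e onto floor
drop 2:e onto {1:e}
drop 3:a onto {0:b, 2:e}
drop 4:f onto {3:a}
drop 5:e onto {4:f}
drop 6:f onto {5:e}
drop 7:c onto {6:f}
drop 8:b onto {7:c}
drop 9:a onto {8:b}
ground layer = {0:b, 1:e}
drop-orders for the pieces not yet dropped (sum over which currently-grounded one goes next):
  1 to go: {9} 1
  2 to go: {8,9} 1
  3 to go: {7,8,9} 1
  4 to go: {6,7,8,9} 1
  5 to go: {5,6,7,8,9} 1
  6 to go: {4,5,6,7,8,9} 1
  7 to go: {3,4,5,6,7,8,9} 1
  8 to go: {0,3,4,5,6,7,8,9} 1  {2,3,4,5,6,7,8,9} 1
  if 0:b drops first: 1 orders
  if 1:e drops first: 2 orders
heap linearizations: 3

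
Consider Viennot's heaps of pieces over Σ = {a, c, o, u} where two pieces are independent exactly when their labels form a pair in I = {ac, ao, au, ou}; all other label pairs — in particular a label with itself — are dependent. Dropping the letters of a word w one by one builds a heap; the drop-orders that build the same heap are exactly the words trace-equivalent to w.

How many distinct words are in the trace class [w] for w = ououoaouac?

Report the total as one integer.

1575

piece 0:o — minimal
piece 1:u — minimal
piece 2:o rests on {0:o}
piece 3:u rests on {1:u}
piece 4:o rests on {2:o}
piece 5:a — minimal
piece 6:o rests on {4:o}
piece 7:u rests on {3:u}
piece 8:a rests on {5:a}
piece 9:c rests on {6:o, 7:u}
minimal pieces: {0:o, 1:u, 5:a}
ways to finish when only these pieces remain (= sum over removing one remaining piece with nothing left below it):
  1 left: {8}→1  {9}→1
  2 left: {5,8}→1  {6,9}→1  {7,9}→1  {8,9}→2
  3 left: {3,7,9}→1  {4,6,9}→1  {5,8,9}→3  {6,7,9}→2  {6,8,9}→3  {7,8,9}→3
  4 left: {1,3,7,9}→1  {2,4,6,9}→1  {3,6,7,9}→3  {3,7,8,9}→4  {4,6,7,9}→3  {4,6,8,9}→4  {5,6,8,9}→6  {5,7,8,9}→6  {6,7,8,9}→8
  5 left: {0,2,4,6,9}→1  {1,3,6,7,9}→4  {1,3,7,8,9}→5  {2,4,6,7,9}→4  {2,4,6,8,9}→5  {3,4,6,7,9}→6  {3,5,7,8,9}→10  {3,6,7,8,9}→15  {4,5,6,8,9}→10  {4,6,7,8,9}→15  {5,6,7,8,9}→20
  6 left: {0,2,4,6,7,9}→5  {0,2,4,6,8,9}→6  {1,3,4,6,7,9}→10  {1,3,5,7,8,9}→15  {1,3,6,7,8,9}→24  {2,3,4,6,7,9}→10  {2,4,5,6,8,9}→15  {2,4,6,7,8,9}→24  {3,4,6,7,8,9}→36  {3,5,6,7,8,9}→45  {4,5,6,7,8,9}→45
  7 left: {0,2,3,4,6,7,9}→15  {0,2,4,5,6,8,9}→21  {0,2,4,6,7,8,9}→35  {1,2,3,4,6,7,9}→20  {1,3,4,6,7,8,9}→70  {1,3,5,6,7,8,9}→84  {2,3,4,6,7,8,9}→70  {2,4,5,6,7,8,9}→84  {3,4,5,6,7,8,9}→126
  8 left: {0,1,2,3,4,6,7,9}→35  {0,2,3,4,6,7,8,9}→120  {0,2,4,5,6,7,8,9}→140  {1,2,3,4,6,7,8,9}→160  {1,3,4,5,6,7,8,9}→280  {2,3,4,5,6,7,8,9}→280
  placing 0:o first → 720 extensions
  placing 1:u first → 540 extensions
  placing 5:a first → 315 extensions
total linear extensions = 1575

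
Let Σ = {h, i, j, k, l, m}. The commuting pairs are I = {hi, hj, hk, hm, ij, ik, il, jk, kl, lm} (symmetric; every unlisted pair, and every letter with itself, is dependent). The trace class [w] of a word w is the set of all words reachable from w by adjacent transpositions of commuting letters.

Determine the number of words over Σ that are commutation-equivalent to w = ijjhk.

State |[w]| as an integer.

drop 0:i onto floor
drop 1:j onto floor
drop 2:j onto {1:j}
drop 3:h onto floor
drop 4:k onto floor
ground layer = {0:i, 1:j, 3:h, 4:k}
drop-orders for the pieces not yet dropped (sum over which currently-grounded one goes next):
  1 to go: {0} 1  {2} 1  {3} 1  {4} 1
  2 to go: {0,2} 2  {0,3} 2  {0,4} 2  {1,2} 1  {2,3} 2  {2,4} 2  {3,4} 2
  3 to go: {0,1,2} 3  {0,2,3} 6  {0,2,4} 6  {0,3,4} 6  {1,2,3} 3  {1,2,4} 3  {2,3,4} 6
  if 0:i drops first: 12 orders
  if 1:j drops first: 24 orders
  if 3:h drops first: 12 orders
  if 4:k drops first: 12 orders
heap linearizations: 60

60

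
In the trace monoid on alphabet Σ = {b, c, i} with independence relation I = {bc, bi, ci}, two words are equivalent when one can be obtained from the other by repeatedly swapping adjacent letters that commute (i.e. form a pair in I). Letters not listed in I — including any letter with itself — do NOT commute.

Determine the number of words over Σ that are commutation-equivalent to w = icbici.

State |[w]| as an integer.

#0=i has no predecessor
#1=c has no predecessor
#2=b has no predecessor
#3=i depends on [0:i]
#4=c depends on [1:c]
#5=i depends on [3:i]
sources: [0:i, 1:c, 2:b]
N(rest) = Σ N(rest − s) over sources s of rest; N(one piece) = 1:
  size 1 → [2]=1  [4]=1  [5]=1
  size 2 → [1,4]=1  [2,4]=2  [2,5]=2  [3,5]=1  [4,5]=2
  size 3 → [0,3,5]=1  [1,2,4]=3  [1,4,5]=3  [2,3,5]=3  [2,4,5]=6  [3,4,5]=3
  size 4 → [0,2,3,5]=4  [0,3,4,5]=4  [1,2,4,5]=12  [1,3,4,5]=6  [2,3,4,5]=12
  first=0(i) contributes 30
  first=1(c) contributes 20
  first=2(b) contributes 10
|[w]| = 60

60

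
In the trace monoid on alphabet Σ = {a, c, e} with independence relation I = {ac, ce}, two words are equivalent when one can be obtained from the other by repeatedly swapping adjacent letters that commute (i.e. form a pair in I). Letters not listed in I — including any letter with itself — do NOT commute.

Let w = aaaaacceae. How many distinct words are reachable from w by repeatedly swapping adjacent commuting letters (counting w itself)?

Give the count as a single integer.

0(a) covers ∅
1(a) covers 0:a
2(a) covers 1:a
3(a) covers 2:a
4(a) covers 3:a
5(c) covers ∅
6(c) covers 5:c
7(e) covers 4:a
8(a) covers 7:e
9(e) covers 8:a
floor of heap: 0:a, 5:c
completions by unplaced set U, small U first (add the entries for U minus each lowest piece of U):
  |U|=1: {6}:1  {9}:1
  |U|=2: {5,6}:1  {6,9}:2  {8,9}:1
  |U|=3: {5,6,9}:3  {6,8,9}:3  {7,8,9}:1
  |U|=4: {4,7,8,9}:1  {5,6,8,9}:6  {6,7,8,9}:4
  |U|=5: {3,4,7,8,9}:1  {4,6,7,8,9}:5  {5,6,7,8,9}:10
  |U|=6: {2,3,4,7,8,9}:1  {3,4,6,7,8,9}:6  {4,5,6,7,8,9}:15
  |U|=7: {1,2,3,4,7,8,9}:1  {2,3,4,6,7,8,9}:7  {3,4,5,6,7,8,9}:21
  |U|=8: {0,1,2,3,4,7,8,9}:1  {1,2,3,4,6,7,8,9}:8  {2,3,4,5,6,7,8,9}:28
  start at 0(a): 36
  start at 5(c): 9
sum over floor = 45

45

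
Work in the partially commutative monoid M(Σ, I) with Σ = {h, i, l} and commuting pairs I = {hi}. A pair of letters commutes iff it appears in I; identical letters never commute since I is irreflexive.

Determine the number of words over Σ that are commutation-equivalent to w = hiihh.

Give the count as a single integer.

10

#0=h has no predecessor
#1=i has no predecessor
#2=i depends on [1:i]
#3=h depends on [0:h]
#4=h depends on [3:h]
sources: [0:h, 1:i]
N(rest) = Σ N(rest − s) over sources s of rest; N(one piece) = 1:
  size 1 → [2]=1  [4]=1
  size 2 → [1,2]=1  [2,4]=2  [3,4]=1
  size 3 → [0,3,4]=1  [1,2,4]=3  [2,3,4]=3
  first=0(h) contributes 6
  first=1(i) contributes 4
|[w]| = 10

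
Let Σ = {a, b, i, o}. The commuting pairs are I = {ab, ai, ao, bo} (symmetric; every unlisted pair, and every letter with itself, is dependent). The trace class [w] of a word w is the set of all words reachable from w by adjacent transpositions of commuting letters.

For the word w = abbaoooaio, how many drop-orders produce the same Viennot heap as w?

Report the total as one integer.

1200

0(a) covers ∅
1(b) covers ∅
2(b) covers 1:b
3(a) covers 0:a
4(o) covers ∅
5(o) covers 4:o
6(o) covers 5:o
7(a) covers 3:a
8(i) covers 2:b, 6:o
9(o) covers 8:i
floor of heap: 0:a, 1:b, 4:o
completions by unplaced set U, small U first (add the entries for U minus each lowest piece of U):
  |U|=1: {7}:1  {9}:1
  |U|=2: {3,7}:1  {7,9}:2  {8,9}:1
  |U|=3: {0,3,7}:1  {2,8,9}:1  {3,7,9}:3  {6,8,9}:1  {7,8,9}:3
  |U|=4: {0,3,7,9}:4  {1,2,8,9}:1  {2,6,8,9}:2  {2,7,8,9}:4  {3,7,8,9}:6  {5,6,8,9}:1  {6,7,8,9}:4
  |U|=5: {0,3,7,8,9}:10  {1,2,6,8,9}:3  {1,2,7,8,9}:5  {2,3,7,8,9}:10  {2,5,6,8,9}:3  {2,6,7,8,9}:10  {3,6,7,8,9}:10  {4,5,6,8,9}:1  {5,6,7,8,9}:5
  |U|=6: {0,2,3,7,8,9}:20  {0,3,6,7,8,9}:20  {1,2,3,7,8,9}:15  {1,2,5,6,8,9}:6  {1,2,6,7,8,9}:18  {2,3,6,7,8,9}:30  {2,4,5,6,8,9}:4  {2,5,6,7,8,9}:18  {3,5,6,7,8,9}:15  {4,5,6,7,8,9}:6
  |U|=7: {0,1,2,3,7,8,9}:35  {0,2,3,6,7,8,9}:70  {0,3,5,6,7,8,9}:35  {1,2,3,6,7,8,9}:63  {1,2,4,5,6,8,9}:10  {1,2,5,6,7,8,9}:42  {2,3,5,6,7,8,9}:63  {2,4,5,6,7,8,9}:28  {3,4,5,6,7,8,9}:21
  |U|=8: {0,1,2,3,6,7,8,9}:168  {0,2,3,5,6,7,8,9}:168  {0,3,4,5,6,7,8,9}:56  {1,2,3,5,6,7,8,9}:168  {1,2,4,5,6,7,8,9}:80  {2,3,4,5,6,7,8,9}:112
  start at 0(a): 360
  start at 1(b): 336
  start at 4(o): 504
sum over floor = 1200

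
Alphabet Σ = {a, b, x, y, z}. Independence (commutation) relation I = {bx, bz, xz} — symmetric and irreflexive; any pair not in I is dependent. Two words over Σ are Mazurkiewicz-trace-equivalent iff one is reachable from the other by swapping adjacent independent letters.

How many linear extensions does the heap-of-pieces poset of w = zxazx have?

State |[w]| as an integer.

4

piece 0:z — minimal
piece 1:x — minimal
piece 2:a rests on {0:z, 1:x}
piece 3:z rests on {2:a}
piece 4:x rests on {2:a}
minimal pieces: {0:z, 1:x}
ways to finish when only these pieces remain (= sum over removing one remaining piece with nothing left below it):
  1 left: {3}→1  {4}→1
  2 left: {3,4}→2
  3 left: {2,3,4}→2
  placing 0:z first → 2 extensions
  placing 1:x first → 2 extensions
total linear extensions = 4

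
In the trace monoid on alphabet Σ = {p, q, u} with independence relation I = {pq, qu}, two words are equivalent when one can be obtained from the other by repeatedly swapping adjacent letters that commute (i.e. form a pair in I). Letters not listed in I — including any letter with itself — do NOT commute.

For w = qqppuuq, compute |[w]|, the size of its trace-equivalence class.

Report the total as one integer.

drop 0:q onto floor
drop 1:q onto {0:q}
drop 2:p onto floor
drop 3:p onto {2:p}
drop 4:u onto {3:p}
drop 5:u onto {4:u}
drop 6:q onto {1:q}
ground layer = {0:q, 2:p}
drop-orders for the pieces not yet dropped (sum over which currently-grounded one goes next):
  1 to go: {5} 1  {6} 1
  2 to go: {1,6} 1  {4,5} 1  {5,6} 2
  3 to go: {0,1,6} 1  {1,5,6} 3  {3,4,5} 1  {4,5,6} 3
  4 to go: {0,1,5,6} 4  {1,4,5,6} 6  {2,3,4,5} 1  {3,4,5,6} 4
  5 to go: {0,1,4,5,6} 10  {1,3,4,5,6} 10  {2,3,4,5,6} 5
  if 0:q drops first: 15 orders
  if 2:p drops first: 20 orders
heap linearizations: 35

35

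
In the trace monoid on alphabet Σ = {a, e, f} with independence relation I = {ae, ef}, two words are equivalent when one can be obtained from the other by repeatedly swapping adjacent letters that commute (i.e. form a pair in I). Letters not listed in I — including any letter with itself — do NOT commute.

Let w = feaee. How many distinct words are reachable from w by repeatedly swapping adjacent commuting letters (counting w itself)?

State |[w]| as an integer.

10

0(f) covers ∅
1(e) covers ∅
2(a) covers 0:f
3(e) covers 1:e
4(e) covers 3:e
floor of heap: 0:f, 1:e
completions by unplaced set U, small U first (add the entries for U minus each lowest piece of U):
  |U|=1: {2}:1  {4}:1
  |U|=2: {0,2}:1  {2,4}:2  {3,4}:1
  |U|=3: {0,2,4}:3  {1,3,4}:1  {2,3,4}:3
  start at 0(f): 4
  start at 1(e): 6
sum over floor = 10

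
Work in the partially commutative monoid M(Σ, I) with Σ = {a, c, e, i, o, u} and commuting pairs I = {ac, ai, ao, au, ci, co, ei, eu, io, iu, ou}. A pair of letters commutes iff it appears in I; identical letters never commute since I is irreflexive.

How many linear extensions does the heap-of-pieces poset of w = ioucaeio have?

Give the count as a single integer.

336

piece 0:i — minimal
piece 1:o — minimal
piece 2:u — minimal
piece 3:c rests on {2:u}
piece 4:a — minimal
piece 5:e rests on {1:o, 3:c, 4:a}
piece 6:i rests on {0:i}
piece 7:o rests on {5:e}
minimal pieces: {0:i, 1:o, 2:u, 4:a}
ways to finish when only these pieces remain (= sum over removing one remaining piece with nothing left below it):
  1 left: {6}→1  {7}→1
  2 left: {0,6}→1  {5,7}→1  {6,7}→2
  3 left: {0,6,7}→3  {1,5,7}→1  {3,5,7}→1  {4,5,7}→1  {5,6,7}→3
  4 left: {0,5,6,7}→6  {1,3,5,7}→2  {1,4,5,7}→2  {1,5,6,7}→4  {2,3,5,7}→1  {3,4,5,7}→2  {3,5,6,7}→4  {4,5,6,7}→4
  5 left: {0,1,5,6,7}→10  {0,3,5,6,7}→10  {0,4,5,6,7}→10  {1,2,3,5,7}→3  {1,3,4,5,7}→6  {1,3,5,6,7}→10  {1,4,5,6,7}→10  {2,3,4,5,7}→3  {2,3,5,6,7}→5  {3,4,5,6,7}→10
  6 left: {0,1,3,5,6,7}→30  {0,1,4,5,6,7}→30  {0,2,3,5,6,7}→15  {0,3,4,5,6,7}→30  {1,2,3,4,5,7}→12  {1,2,3,5,6,7}→18  {1,3,4,5,6,7}→36  {2,3,4,5,6,7}→18
  placing 0:i first → 84 extensions
  placing 1:o first → 63 extensions
  placing 2:u first → 126 extensions
  placing 4:a first → 63 extensions
total linear extensions = 336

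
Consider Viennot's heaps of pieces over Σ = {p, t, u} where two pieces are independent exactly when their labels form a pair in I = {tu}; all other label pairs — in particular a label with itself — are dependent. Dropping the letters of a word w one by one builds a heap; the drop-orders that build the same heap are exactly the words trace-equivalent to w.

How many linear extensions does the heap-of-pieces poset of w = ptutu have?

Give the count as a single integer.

drop 0:p onto floor
drop 1:t onto {0:p}
drop 2:u onto {0:p}
drop 3:t onto {1:t}
drop 4:u onto {2:u}
ground layer = {0:p}
drop-orders for the pieces not yet dropped (sum over which currently-grounded one goes next):
  1 to go: {3} 1  {4} 1
  2 to go: {1,3} 1  {2,4} 1  {3,4} 2
  3 to go: {1,3,4} 3  {2,3,4} 3
  if 0:p drops first: 6 orders

6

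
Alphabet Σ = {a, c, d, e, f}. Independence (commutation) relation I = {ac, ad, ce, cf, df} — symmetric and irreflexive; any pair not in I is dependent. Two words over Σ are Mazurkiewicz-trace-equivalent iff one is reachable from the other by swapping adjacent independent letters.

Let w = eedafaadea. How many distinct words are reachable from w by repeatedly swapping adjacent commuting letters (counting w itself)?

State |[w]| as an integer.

15

0(e) covers ∅
1(e) covers 0:e
2(d) covers 1:e
3(a) covers 1:e
4(f) covers 3:a
5(a) covers 4:f
6(a) covers 5:a
7(d) covers 2:d
8(e) covers 6:a, 7:d
9(a) covers 8:e
floor of heap: 0:e
completions by unplaced set U, small U first (add the entries for U minus each lowest piece of U):
  |U|=1: {9}:1
  |U|=2: {8,9}:1
  |U|=3: {6,8,9}:1  {7,8,9}:1
  |U|=4: {2,7,8,9}:1  {5,6,8,9}:1  {6,7,8,9}:2
  |U|=5: {2,6,7,8,9}:3  {4,5,6,8,9}:1  {5,6,7,8,9}:3
  |U|=6: {2,5,6,7,8,9}:6  {3,4,5,6,8,9}:1  {4,5,6,7,8,9}:4
  |U|=7: {2,4,5,6,7,8,9}:10  {3,4,5,6,7,8,9}:5
  |U|=8: {2,3,4,5,6,7,8,9}:15
  start at 0(e): 15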